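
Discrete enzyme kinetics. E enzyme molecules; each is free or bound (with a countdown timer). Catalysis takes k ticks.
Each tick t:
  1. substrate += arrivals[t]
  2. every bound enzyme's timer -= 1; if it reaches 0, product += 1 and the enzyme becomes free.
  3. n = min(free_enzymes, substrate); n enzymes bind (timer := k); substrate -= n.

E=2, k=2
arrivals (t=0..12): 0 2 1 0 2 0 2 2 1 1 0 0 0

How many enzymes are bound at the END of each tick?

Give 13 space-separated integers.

t=0: arr=0 -> substrate=0 bound=0 product=0
t=1: arr=2 -> substrate=0 bound=2 product=0
t=2: arr=1 -> substrate=1 bound=2 product=0
t=3: arr=0 -> substrate=0 bound=1 product=2
t=4: arr=2 -> substrate=1 bound=2 product=2
t=5: arr=0 -> substrate=0 bound=2 product=3
t=6: arr=2 -> substrate=1 bound=2 product=4
t=7: arr=2 -> substrate=2 bound=2 product=5
t=8: arr=1 -> substrate=2 bound=2 product=6
t=9: arr=1 -> substrate=2 bound=2 product=7
t=10: arr=0 -> substrate=1 bound=2 product=8
t=11: arr=0 -> substrate=0 bound=2 product=9
t=12: arr=0 -> substrate=0 bound=1 product=10

Answer: 0 2 2 1 2 2 2 2 2 2 2 2 1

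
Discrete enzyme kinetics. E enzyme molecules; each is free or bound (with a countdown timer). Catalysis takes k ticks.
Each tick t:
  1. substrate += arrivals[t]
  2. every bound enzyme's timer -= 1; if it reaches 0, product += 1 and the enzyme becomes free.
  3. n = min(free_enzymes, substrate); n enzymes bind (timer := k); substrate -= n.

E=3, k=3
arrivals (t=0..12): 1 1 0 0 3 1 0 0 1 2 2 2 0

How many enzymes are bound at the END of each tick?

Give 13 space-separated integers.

t=0: arr=1 -> substrate=0 bound=1 product=0
t=1: arr=1 -> substrate=0 bound=2 product=0
t=2: arr=0 -> substrate=0 bound=2 product=0
t=3: arr=0 -> substrate=0 bound=1 product=1
t=4: arr=3 -> substrate=0 bound=3 product=2
t=5: arr=1 -> substrate=1 bound=3 product=2
t=6: arr=0 -> substrate=1 bound=3 product=2
t=7: arr=0 -> substrate=0 bound=1 product=5
t=8: arr=1 -> substrate=0 bound=2 product=5
t=9: arr=2 -> substrate=1 bound=3 product=5
t=10: arr=2 -> substrate=2 bound=3 product=6
t=11: arr=2 -> substrate=3 bound=3 product=7
t=12: arr=0 -> substrate=2 bound=3 product=8

Answer: 1 2 2 1 3 3 3 1 2 3 3 3 3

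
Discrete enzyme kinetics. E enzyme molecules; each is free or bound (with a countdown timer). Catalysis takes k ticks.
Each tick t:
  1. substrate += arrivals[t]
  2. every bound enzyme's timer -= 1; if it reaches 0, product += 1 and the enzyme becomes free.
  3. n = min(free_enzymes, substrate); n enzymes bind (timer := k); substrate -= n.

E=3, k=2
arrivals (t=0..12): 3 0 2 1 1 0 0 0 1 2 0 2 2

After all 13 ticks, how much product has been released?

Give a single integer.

Answer: 10

Derivation:
t=0: arr=3 -> substrate=0 bound=3 product=0
t=1: arr=0 -> substrate=0 bound=3 product=0
t=2: arr=2 -> substrate=0 bound=2 product=3
t=3: arr=1 -> substrate=0 bound=3 product=3
t=4: arr=1 -> substrate=0 bound=2 product=5
t=5: arr=0 -> substrate=0 bound=1 product=6
t=6: arr=0 -> substrate=0 bound=0 product=7
t=7: arr=0 -> substrate=0 bound=0 product=7
t=8: arr=1 -> substrate=0 bound=1 product=7
t=9: arr=2 -> substrate=0 bound=3 product=7
t=10: arr=0 -> substrate=0 bound=2 product=8
t=11: arr=2 -> substrate=0 bound=2 product=10
t=12: arr=2 -> substrate=1 bound=3 product=10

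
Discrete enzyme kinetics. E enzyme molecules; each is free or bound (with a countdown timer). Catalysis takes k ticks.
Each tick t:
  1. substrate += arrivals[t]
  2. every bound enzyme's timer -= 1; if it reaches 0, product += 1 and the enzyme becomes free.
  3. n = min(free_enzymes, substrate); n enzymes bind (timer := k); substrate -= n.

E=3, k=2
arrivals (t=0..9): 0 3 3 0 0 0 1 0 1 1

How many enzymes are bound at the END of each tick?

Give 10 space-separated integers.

t=0: arr=0 -> substrate=0 bound=0 product=0
t=1: arr=3 -> substrate=0 bound=3 product=0
t=2: arr=3 -> substrate=3 bound=3 product=0
t=3: arr=0 -> substrate=0 bound=3 product=3
t=4: arr=0 -> substrate=0 bound=3 product=3
t=5: arr=0 -> substrate=0 bound=0 product=6
t=6: arr=1 -> substrate=0 bound=1 product=6
t=7: arr=0 -> substrate=0 bound=1 product=6
t=8: arr=1 -> substrate=0 bound=1 product=7
t=9: arr=1 -> substrate=0 bound=2 product=7

Answer: 0 3 3 3 3 0 1 1 1 2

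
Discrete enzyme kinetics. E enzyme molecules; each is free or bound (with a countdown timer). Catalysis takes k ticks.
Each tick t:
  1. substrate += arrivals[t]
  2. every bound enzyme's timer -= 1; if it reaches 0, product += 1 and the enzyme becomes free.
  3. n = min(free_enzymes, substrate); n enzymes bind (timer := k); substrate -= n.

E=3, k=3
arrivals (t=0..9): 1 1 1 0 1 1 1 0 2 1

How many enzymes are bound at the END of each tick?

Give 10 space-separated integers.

t=0: arr=1 -> substrate=0 bound=1 product=0
t=1: arr=1 -> substrate=0 bound=2 product=0
t=2: arr=1 -> substrate=0 bound=3 product=0
t=3: arr=0 -> substrate=0 bound=2 product=1
t=4: arr=1 -> substrate=0 bound=2 product=2
t=5: arr=1 -> substrate=0 bound=2 product=3
t=6: arr=1 -> substrate=0 bound=3 product=3
t=7: arr=0 -> substrate=0 bound=2 product=4
t=8: arr=2 -> substrate=0 bound=3 product=5
t=9: arr=1 -> substrate=0 bound=3 product=6

Answer: 1 2 3 2 2 2 3 2 3 3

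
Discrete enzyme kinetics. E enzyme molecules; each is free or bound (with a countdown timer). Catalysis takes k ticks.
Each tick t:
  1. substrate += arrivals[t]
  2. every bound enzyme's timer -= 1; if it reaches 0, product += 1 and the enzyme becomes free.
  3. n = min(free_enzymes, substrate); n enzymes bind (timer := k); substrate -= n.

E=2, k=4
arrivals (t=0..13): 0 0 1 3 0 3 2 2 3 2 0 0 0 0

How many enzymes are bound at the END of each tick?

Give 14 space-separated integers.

t=0: arr=0 -> substrate=0 bound=0 product=0
t=1: arr=0 -> substrate=0 bound=0 product=0
t=2: arr=1 -> substrate=0 bound=1 product=0
t=3: arr=3 -> substrate=2 bound=2 product=0
t=4: arr=0 -> substrate=2 bound=2 product=0
t=5: arr=3 -> substrate=5 bound=2 product=0
t=6: arr=2 -> substrate=6 bound=2 product=1
t=7: arr=2 -> substrate=7 bound=2 product=2
t=8: arr=3 -> substrate=10 bound=2 product=2
t=9: arr=2 -> substrate=12 bound=2 product=2
t=10: arr=0 -> substrate=11 bound=2 product=3
t=11: arr=0 -> substrate=10 bound=2 product=4
t=12: arr=0 -> substrate=10 bound=2 product=4
t=13: arr=0 -> substrate=10 bound=2 product=4

Answer: 0 0 1 2 2 2 2 2 2 2 2 2 2 2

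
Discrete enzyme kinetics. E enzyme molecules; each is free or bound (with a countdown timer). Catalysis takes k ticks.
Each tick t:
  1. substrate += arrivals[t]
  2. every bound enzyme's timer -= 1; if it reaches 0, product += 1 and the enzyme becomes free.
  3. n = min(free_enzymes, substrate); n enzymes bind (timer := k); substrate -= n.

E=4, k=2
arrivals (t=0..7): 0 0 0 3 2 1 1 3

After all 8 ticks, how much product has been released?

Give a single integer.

t=0: arr=0 -> substrate=0 bound=0 product=0
t=1: arr=0 -> substrate=0 bound=0 product=0
t=2: arr=0 -> substrate=0 bound=0 product=0
t=3: arr=3 -> substrate=0 bound=3 product=0
t=4: arr=2 -> substrate=1 bound=4 product=0
t=5: arr=1 -> substrate=0 bound=3 product=3
t=6: arr=1 -> substrate=0 bound=3 product=4
t=7: arr=3 -> substrate=0 bound=4 product=6

Answer: 6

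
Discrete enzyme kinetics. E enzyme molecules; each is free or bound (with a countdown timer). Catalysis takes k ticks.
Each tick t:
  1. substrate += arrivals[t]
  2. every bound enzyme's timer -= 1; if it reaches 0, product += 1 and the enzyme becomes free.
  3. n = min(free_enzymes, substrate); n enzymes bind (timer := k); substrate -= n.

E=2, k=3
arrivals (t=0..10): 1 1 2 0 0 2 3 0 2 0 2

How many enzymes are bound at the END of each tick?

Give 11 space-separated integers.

Answer: 1 2 2 2 2 2 2 2 2 2 2

Derivation:
t=0: arr=1 -> substrate=0 bound=1 product=0
t=1: arr=1 -> substrate=0 bound=2 product=0
t=2: arr=2 -> substrate=2 bound=2 product=0
t=3: arr=0 -> substrate=1 bound=2 product=1
t=4: arr=0 -> substrate=0 bound=2 product=2
t=5: arr=2 -> substrate=2 bound=2 product=2
t=6: arr=3 -> substrate=4 bound=2 product=3
t=7: arr=0 -> substrate=3 bound=2 product=4
t=8: arr=2 -> substrate=5 bound=2 product=4
t=9: arr=0 -> substrate=4 bound=2 product=5
t=10: arr=2 -> substrate=5 bound=2 product=6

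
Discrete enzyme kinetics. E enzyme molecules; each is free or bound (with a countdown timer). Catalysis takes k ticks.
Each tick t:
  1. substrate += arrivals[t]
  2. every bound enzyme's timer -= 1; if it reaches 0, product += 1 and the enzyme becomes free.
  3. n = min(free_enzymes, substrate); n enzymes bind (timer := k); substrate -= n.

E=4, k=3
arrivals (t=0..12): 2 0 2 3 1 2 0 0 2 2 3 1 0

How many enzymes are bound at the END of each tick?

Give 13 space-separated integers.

Answer: 2 2 4 4 4 4 4 4 4 4 4 4 4

Derivation:
t=0: arr=2 -> substrate=0 bound=2 product=0
t=1: arr=0 -> substrate=0 bound=2 product=0
t=2: arr=2 -> substrate=0 bound=4 product=0
t=3: arr=3 -> substrate=1 bound=4 product=2
t=4: arr=1 -> substrate=2 bound=4 product=2
t=5: arr=2 -> substrate=2 bound=4 product=4
t=6: arr=0 -> substrate=0 bound=4 product=6
t=7: arr=0 -> substrate=0 bound=4 product=6
t=8: arr=2 -> substrate=0 bound=4 product=8
t=9: arr=2 -> substrate=0 bound=4 product=10
t=10: arr=3 -> substrate=3 bound=4 product=10
t=11: arr=1 -> substrate=2 bound=4 product=12
t=12: arr=0 -> substrate=0 bound=4 product=14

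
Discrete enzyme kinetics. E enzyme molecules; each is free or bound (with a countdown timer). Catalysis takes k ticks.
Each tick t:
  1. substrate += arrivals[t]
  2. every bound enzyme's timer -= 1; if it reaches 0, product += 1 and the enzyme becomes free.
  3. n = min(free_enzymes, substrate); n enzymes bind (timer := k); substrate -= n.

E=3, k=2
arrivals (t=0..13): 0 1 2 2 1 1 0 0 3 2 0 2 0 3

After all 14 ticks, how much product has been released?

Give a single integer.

t=0: arr=0 -> substrate=0 bound=0 product=0
t=1: arr=1 -> substrate=0 bound=1 product=0
t=2: arr=2 -> substrate=0 bound=3 product=0
t=3: arr=2 -> substrate=1 bound=3 product=1
t=4: arr=1 -> substrate=0 bound=3 product=3
t=5: arr=1 -> substrate=0 bound=3 product=4
t=6: arr=0 -> substrate=0 bound=1 product=6
t=7: arr=0 -> substrate=0 bound=0 product=7
t=8: arr=3 -> substrate=0 bound=3 product=7
t=9: arr=2 -> substrate=2 bound=3 product=7
t=10: arr=0 -> substrate=0 bound=2 product=10
t=11: arr=2 -> substrate=1 bound=3 product=10
t=12: arr=0 -> substrate=0 bound=2 product=12
t=13: arr=3 -> substrate=1 bound=3 product=13

Answer: 13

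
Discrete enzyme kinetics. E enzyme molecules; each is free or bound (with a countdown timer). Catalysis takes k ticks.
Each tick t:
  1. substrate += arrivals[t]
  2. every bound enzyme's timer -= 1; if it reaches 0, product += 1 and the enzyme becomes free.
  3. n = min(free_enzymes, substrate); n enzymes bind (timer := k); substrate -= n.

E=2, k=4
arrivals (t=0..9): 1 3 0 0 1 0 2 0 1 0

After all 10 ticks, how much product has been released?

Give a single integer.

t=0: arr=1 -> substrate=0 bound=1 product=0
t=1: arr=3 -> substrate=2 bound=2 product=0
t=2: arr=0 -> substrate=2 bound=2 product=0
t=3: arr=0 -> substrate=2 bound=2 product=0
t=4: arr=1 -> substrate=2 bound=2 product=1
t=5: arr=0 -> substrate=1 bound=2 product=2
t=6: arr=2 -> substrate=3 bound=2 product=2
t=7: arr=0 -> substrate=3 bound=2 product=2
t=8: arr=1 -> substrate=3 bound=2 product=3
t=9: arr=0 -> substrate=2 bound=2 product=4

Answer: 4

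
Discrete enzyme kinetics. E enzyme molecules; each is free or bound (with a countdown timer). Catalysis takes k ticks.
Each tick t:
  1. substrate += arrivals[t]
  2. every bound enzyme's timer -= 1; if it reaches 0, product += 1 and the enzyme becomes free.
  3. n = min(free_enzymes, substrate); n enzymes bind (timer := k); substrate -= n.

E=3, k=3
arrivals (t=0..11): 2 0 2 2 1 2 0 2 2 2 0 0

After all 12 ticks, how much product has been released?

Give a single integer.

t=0: arr=2 -> substrate=0 bound=2 product=0
t=1: arr=0 -> substrate=0 bound=2 product=0
t=2: arr=2 -> substrate=1 bound=3 product=0
t=3: arr=2 -> substrate=1 bound=3 product=2
t=4: arr=1 -> substrate=2 bound=3 product=2
t=5: arr=2 -> substrate=3 bound=3 product=3
t=6: arr=0 -> substrate=1 bound=3 product=5
t=7: arr=2 -> substrate=3 bound=3 product=5
t=8: arr=2 -> substrate=4 bound=3 product=6
t=9: arr=2 -> substrate=4 bound=3 product=8
t=10: arr=0 -> substrate=4 bound=3 product=8
t=11: arr=0 -> substrate=3 bound=3 product=9

Answer: 9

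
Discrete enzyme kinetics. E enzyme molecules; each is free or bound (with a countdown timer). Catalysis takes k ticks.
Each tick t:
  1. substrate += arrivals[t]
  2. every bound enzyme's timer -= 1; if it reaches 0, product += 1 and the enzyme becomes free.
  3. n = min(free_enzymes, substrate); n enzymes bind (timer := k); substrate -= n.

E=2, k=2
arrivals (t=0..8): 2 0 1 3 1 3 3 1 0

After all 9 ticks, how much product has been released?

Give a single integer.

Answer: 7

Derivation:
t=0: arr=2 -> substrate=0 bound=2 product=0
t=1: arr=0 -> substrate=0 bound=2 product=0
t=2: arr=1 -> substrate=0 bound=1 product=2
t=3: arr=3 -> substrate=2 bound=2 product=2
t=4: arr=1 -> substrate=2 bound=2 product=3
t=5: arr=3 -> substrate=4 bound=2 product=4
t=6: arr=3 -> substrate=6 bound=2 product=5
t=7: arr=1 -> substrate=6 bound=2 product=6
t=8: arr=0 -> substrate=5 bound=2 product=7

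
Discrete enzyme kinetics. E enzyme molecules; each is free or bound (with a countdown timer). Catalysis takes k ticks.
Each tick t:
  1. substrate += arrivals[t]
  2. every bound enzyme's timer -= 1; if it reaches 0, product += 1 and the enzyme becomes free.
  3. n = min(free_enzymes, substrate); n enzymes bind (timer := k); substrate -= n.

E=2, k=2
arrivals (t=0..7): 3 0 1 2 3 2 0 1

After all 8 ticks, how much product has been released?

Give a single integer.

t=0: arr=3 -> substrate=1 bound=2 product=0
t=1: arr=0 -> substrate=1 bound=2 product=0
t=2: arr=1 -> substrate=0 bound=2 product=2
t=3: arr=2 -> substrate=2 bound=2 product=2
t=4: arr=3 -> substrate=3 bound=2 product=4
t=5: arr=2 -> substrate=5 bound=2 product=4
t=6: arr=0 -> substrate=3 bound=2 product=6
t=7: arr=1 -> substrate=4 bound=2 product=6

Answer: 6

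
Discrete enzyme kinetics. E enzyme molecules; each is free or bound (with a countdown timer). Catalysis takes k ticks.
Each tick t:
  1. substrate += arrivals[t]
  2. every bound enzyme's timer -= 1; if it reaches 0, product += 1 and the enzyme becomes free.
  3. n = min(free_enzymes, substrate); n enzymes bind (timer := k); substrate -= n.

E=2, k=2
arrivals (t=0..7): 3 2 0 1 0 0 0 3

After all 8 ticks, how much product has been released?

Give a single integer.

t=0: arr=3 -> substrate=1 bound=2 product=0
t=1: arr=2 -> substrate=3 bound=2 product=0
t=2: arr=0 -> substrate=1 bound=2 product=2
t=3: arr=1 -> substrate=2 bound=2 product=2
t=4: arr=0 -> substrate=0 bound=2 product=4
t=5: arr=0 -> substrate=0 bound=2 product=4
t=6: arr=0 -> substrate=0 bound=0 product=6
t=7: arr=3 -> substrate=1 bound=2 product=6

Answer: 6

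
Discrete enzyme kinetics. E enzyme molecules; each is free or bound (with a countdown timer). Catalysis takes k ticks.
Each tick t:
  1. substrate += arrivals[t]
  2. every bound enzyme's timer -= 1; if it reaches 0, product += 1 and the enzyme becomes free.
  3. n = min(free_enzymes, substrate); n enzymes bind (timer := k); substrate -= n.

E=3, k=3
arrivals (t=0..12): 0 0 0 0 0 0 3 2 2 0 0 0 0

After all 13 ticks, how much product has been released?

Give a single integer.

Answer: 6

Derivation:
t=0: arr=0 -> substrate=0 bound=0 product=0
t=1: arr=0 -> substrate=0 bound=0 product=0
t=2: arr=0 -> substrate=0 bound=0 product=0
t=3: arr=0 -> substrate=0 bound=0 product=0
t=4: arr=0 -> substrate=0 bound=0 product=0
t=5: arr=0 -> substrate=0 bound=0 product=0
t=6: arr=3 -> substrate=0 bound=3 product=0
t=7: arr=2 -> substrate=2 bound=3 product=0
t=8: arr=2 -> substrate=4 bound=3 product=0
t=9: arr=0 -> substrate=1 bound=3 product=3
t=10: arr=0 -> substrate=1 bound=3 product=3
t=11: arr=0 -> substrate=1 bound=3 product=3
t=12: arr=0 -> substrate=0 bound=1 product=6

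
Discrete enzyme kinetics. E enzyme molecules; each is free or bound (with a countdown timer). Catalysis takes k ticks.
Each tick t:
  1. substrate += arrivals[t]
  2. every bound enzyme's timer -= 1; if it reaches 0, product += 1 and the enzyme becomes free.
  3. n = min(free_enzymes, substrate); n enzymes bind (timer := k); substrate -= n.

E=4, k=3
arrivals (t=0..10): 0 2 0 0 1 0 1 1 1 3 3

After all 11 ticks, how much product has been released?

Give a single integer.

t=0: arr=0 -> substrate=0 bound=0 product=0
t=1: arr=2 -> substrate=0 bound=2 product=0
t=2: arr=0 -> substrate=0 bound=2 product=0
t=3: arr=0 -> substrate=0 bound=2 product=0
t=4: arr=1 -> substrate=0 bound=1 product=2
t=5: arr=0 -> substrate=0 bound=1 product=2
t=6: arr=1 -> substrate=0 bound=2 product=2
t=7: arr=1 -> substrate=0 bound=2 product=3
t=8: arr=1 -> substrate=0 bound=3 product=3
t=9: arr=3 -> substrate=1 bound=4 product=4
t=10: arr=3 -> substrate=3 bound=4 product=5

Answer: 5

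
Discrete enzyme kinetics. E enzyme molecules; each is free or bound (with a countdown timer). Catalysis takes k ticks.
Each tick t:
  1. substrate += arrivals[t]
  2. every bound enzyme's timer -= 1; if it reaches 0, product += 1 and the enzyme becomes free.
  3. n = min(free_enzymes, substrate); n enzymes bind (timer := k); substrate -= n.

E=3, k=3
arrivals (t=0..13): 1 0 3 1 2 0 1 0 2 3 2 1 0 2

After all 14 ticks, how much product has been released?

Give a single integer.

Answer: 10

Derivation:
t=0: arr=1 -> substrate=0 bound=1 product=0
t=1: arr=0 -> substrate=0 bound=1 product=0
t=2: arr=3 -> substrate=1 bound=3 product=0
t=3: arr=1 -> substrate=1 bound=3 product=1
t=4: arr=2 -> substrate=3 bound=3 product=1
t=5: arr=0 -> substrate=1 bound=3 product=3
t=6: arr=1 -> substrate=1 bound=3 product=4
t=7: arr=0 -> substrate=1 bound=3 product=4
t=8: arr=2 -> substrate=1 bound=3 product=6
t=9: arr=3 -> substrate=3 bound=3 product=7
t=10: arr=2 -> substrate=5 bound=3 product=7
t=11: arr=1 -> substrate=4 bound=3 product=9
t=12: arr=0 -> substrate=3 bound=3 product=10
t=13: arr=2 -> substrate=5 bound=3 product=10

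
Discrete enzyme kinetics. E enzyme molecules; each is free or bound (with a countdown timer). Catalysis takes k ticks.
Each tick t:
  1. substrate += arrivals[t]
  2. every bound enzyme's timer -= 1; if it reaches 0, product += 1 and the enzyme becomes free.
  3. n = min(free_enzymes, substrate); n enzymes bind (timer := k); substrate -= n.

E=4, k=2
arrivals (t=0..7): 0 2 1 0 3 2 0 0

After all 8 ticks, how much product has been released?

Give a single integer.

Answer: 7

Derivation:
t=0: arr=0 -> substrate=0 bound=0 product=0
t=1: arr=2 -> substrate=0 bound=2 product=0
t=2: arr=1 -> substrate=0 bound=3 product=0
t=3: arr=0 -> substrate=0 bound=1 product=2
t=4: arr=3 -> substrate=0 bound=3 product=3
t=5: arr=2 -> substrate=1 bound=4 product=3
t=6: arr=0 -> substrate=0 bound=2 product=6
t=7: arr=0 -> substrate=0 bound=1 product=7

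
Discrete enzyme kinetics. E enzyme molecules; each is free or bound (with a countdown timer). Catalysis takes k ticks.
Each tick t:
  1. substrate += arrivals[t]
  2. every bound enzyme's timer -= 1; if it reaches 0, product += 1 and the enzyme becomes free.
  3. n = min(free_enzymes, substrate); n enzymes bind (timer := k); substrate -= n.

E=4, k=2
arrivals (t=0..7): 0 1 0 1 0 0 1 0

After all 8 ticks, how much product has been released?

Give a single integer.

Answer: 2

Derivation:
t=0: arr=0 -> substrate=0 bound=0 product=0
t=1: arr=1 -> substrate=0 bound=1 product=0
t=2: arr=0 -> substrate=0 bound=1 product=0
t=3: arr=1 -> substrate=0 bound=1 product=1
t=4: arr=0 -> substrate=0 bound=1 product=1
t=5: arr=0 -> substrate=0 bound=0 product=2
t=6: arr=1 -> substrate=0 bound=1 product=2
t=7: arr=0 -> substrate=0 bound=1 product=2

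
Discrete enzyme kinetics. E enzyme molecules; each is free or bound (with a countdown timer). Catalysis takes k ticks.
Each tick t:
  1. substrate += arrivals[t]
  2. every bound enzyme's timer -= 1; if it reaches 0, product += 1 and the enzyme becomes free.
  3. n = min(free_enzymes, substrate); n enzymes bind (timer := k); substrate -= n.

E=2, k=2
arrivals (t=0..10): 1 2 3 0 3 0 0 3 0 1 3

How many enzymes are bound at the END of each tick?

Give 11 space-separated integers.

t=0: arr=1 -> substrate=0 bound=1 product=0
t=1: arr=2 -> substrate=1 bound=2 product=0
t=2: arr=3 -> substrate=3 bound=2 product=1
t=3: arr=0 -> substrate=2 bound=2 product=2
t=4: arr=3 -> substrate=4 bound=2 product=3
t=5: arr=0 -> substrate=3 bound=2 product=4
t=6: arr=0 -> substrate=2 bound=2 product=5
t=7: arr=3 -> substrate=4 bound=2 product=6
t=8: arr=0 -> substrate=3 bound=2 product=7
t=9: arr=1 -> substrate=3 bound=2 product=8
t=10: arr=3 -> substrate=5 bound=2 product=9

Answer: 1 2 2 2 2 2 2 2 2 2 2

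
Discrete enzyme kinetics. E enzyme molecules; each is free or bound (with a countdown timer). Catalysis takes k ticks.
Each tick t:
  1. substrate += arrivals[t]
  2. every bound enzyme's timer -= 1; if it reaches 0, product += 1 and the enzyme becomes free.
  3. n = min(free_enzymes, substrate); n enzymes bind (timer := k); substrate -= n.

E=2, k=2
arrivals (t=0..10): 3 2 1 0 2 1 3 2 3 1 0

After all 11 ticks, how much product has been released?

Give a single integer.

t=0: arr=3 -> substrate=1 bound=2 product=0
t=1: arr=2 -> substrate=3 bound=2 product=0
t=2: arr=1 -> substrate=2 bound=2 product=2
t=3: arr=0 -> substrate=2 bound=2 product=2
t=4: arr=2 -> substrate=2 bound=2 product=4
t=5: arr=1 -> substrate=3 bound=2 product=4
t=6: arr=3 -> substrate=4 bound=2 product=6
t=7: arr=2 -> substrate=6 bound=2 product=6
t=8: arr=3 -> substrate=7 bound=2 product=8
t=9: arr=1 -> substrate=8 bound=2 product=8
t=10: arr=0 -> substrate=6 bound=2 product=10

Answer: 10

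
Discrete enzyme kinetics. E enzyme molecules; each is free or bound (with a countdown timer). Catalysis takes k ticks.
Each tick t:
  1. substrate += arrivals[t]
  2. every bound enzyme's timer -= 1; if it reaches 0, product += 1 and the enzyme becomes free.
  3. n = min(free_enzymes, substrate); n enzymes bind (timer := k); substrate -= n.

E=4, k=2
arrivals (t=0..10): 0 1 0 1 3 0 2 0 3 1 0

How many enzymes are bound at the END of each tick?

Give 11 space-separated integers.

Answer: 0 1 1 1 4 3 2 2 3 4 1

Derivation:
t=0: arr=0 -> substrate=0 bound=0 product=0
t=1: arr=1 -> substrate=0 bound=1 product=0
t=2: arr=0 -> substrate=0 bound=1 product=0
t=3: arr=1 -> substrate=0 bound=1 product=1
t=4: arr=3 -> substrate=0 bound=4 product=1
t=5: arr=0 -> substrate=0 bound=3 product=2
t=6: arr=2 -> substrate=0 bound=2 product=5
t=7: arr=0 -> substrate=0 bound=2 product=5
t=8: arr=3 -> substrate=0 bound=3 product=7
t=9: arr=1 -> substrate=0 bound=4 product=7
t=10: arr=0 -> substrate=0 bound=1 product=10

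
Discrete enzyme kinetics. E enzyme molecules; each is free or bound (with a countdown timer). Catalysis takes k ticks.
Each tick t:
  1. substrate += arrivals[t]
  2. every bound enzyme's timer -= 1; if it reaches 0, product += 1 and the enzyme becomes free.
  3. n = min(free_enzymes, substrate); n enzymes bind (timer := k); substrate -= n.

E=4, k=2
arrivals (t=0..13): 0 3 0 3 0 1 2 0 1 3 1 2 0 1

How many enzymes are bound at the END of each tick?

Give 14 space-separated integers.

t=0: arr=0 -> substrate=0 bound=0 product=0
t=1: arr=3 -> substrate=0 bound=3 product=0
t=2: arr=0 -> substrate=0 bound=3 product=0
t=3: arr=3 -> substrate=0 bound=3 product=3
t=4: arr=0 -> substrate=0 bound=3 product=3
t=5: arr=1 -> substrate=0 bound=1 product=6
t=6: arr=2 -> substrate=0 bound=3 product=6
t=7: arr=0 -> substrate=0 bound=2 product=7
t=8: arr=1 -> substrate=0 bound=1 product=9
t=9: arr=3 -> substrate=0 bound=4 product=9
t=10: arr=1 -> substrate=0 bound=4 product=10
t=11: arr=2 -> substrate=0 bound=3 product=13
t=12: arr=0 -> substrate=0 bound=2 product=14
t=13: arr=1 -> substrate=0 bound=1 product=16

Answer: 0 3 3 3 3 1 3 2 1 4 4 3 2 1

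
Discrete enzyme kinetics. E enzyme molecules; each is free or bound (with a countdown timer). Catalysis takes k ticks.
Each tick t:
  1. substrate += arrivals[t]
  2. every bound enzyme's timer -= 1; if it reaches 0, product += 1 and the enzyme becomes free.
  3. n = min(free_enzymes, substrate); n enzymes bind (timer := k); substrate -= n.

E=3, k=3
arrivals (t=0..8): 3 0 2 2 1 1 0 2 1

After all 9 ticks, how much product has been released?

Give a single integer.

Answer: 6

Derivation:
t=0: arr=3 -> substrate=0 bound=3 product=0
t=1: arr=0 -> substrate=0 bound=3 product=0
t=2: arr=2 -> substrate=2 bound=3 product=0
t=3: arr=2 -> substrate=1 bound=3 product=3
t=4: arr=1 -> substrate=2 bound=3 product=3
t=5: arr=1 -> substrate=3 bound=3 product=3
t=6: arr=0 -> substrate=0 bound=3 product=6
t=7: arr=2 -> substrate=2 bound=3 product=6
t=8: arr=1 -> substrate=3 bound=3 product=6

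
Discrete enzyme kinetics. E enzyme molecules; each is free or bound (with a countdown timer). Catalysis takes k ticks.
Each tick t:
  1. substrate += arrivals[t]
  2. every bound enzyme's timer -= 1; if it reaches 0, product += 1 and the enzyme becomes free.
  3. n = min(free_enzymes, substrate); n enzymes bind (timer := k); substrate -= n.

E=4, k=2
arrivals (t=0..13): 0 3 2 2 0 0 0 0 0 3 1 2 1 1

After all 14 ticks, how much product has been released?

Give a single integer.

Answer: 13

Derivation:
t=0: arr=0 -> substrate=0 bound=0 product=0
t=1: arr=3 -> substrate=0 bound=3 product=0
t=2: arr=2 -> substrate=1 bound=4 product=0
t=3: arr=2 -> substrate=0 bound=4 product=3
t=4: arr=0 -> substrate=0 bound=3 product=4
t=5: arr=0 -> substrate=0 bound=0 product=7
t=6: arr=0 -> substrate=0 bound=0 product=7
t=7: arr=0 -> substrate=0 bound=0 product=7
t=8: arr=0 -> substrate=0 bound=0 product=7
t=9: arr=3 -> substrate=0 bound=3 product=7
t=10: arr=1 -> substrate=0 bound=4 product=7
t=11: arr=2 -> substrate=0 bound=3 product=10
t=12: arr=1 -> substrate=0 bound=3 product=11
t=13: arr=1 -> substrate=0 bound=2 product=13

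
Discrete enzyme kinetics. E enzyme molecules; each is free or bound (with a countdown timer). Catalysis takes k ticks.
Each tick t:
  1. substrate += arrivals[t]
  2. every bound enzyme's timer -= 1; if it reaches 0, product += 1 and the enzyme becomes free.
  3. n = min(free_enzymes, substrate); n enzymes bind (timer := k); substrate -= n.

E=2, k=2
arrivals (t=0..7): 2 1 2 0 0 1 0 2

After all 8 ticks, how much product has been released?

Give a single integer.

t=0: arr=2 -> substrate=0 bound=2 product=0
t=1: arr=1 -> substrate=1 bound=2 product=0
t=2: arr=2 -> substrate=1 bound=2 product=2
t=3: arr=0 -> substrate=1 bound=2 product=2
t=4: arr=0 -> substrate=0 bound=1 product=4
t=5: arr=1 -> substrate=0 bound=2 product=4
t=6: arr=0 -> substrate=0 bound=1 product=5
t=7: arr=2 -> substrate=0 bound=2 product=6

Answer: 6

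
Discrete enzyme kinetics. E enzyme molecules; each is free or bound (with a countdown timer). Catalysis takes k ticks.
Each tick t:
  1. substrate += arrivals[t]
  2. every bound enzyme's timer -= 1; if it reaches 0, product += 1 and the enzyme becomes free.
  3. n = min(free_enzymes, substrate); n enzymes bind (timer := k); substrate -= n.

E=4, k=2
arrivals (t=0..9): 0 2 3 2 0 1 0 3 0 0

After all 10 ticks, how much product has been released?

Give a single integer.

t=0: arr=0 -> substrate=0 bound=0 product=0
t=1: arr=2 -> substrate=0 bound=2 product=0
t=2: arr=3 -> substrate=1 bound=4 product=0
t=3: arr=2 -> substrate=1 bound=4 product=2
t=4: arr=0 -> substrate=0 bound=3 product=4
t=5: arr=1 -> substrate=0 bound=2 product=6
t=6: arr=0 -> substrate=0 bound=1 product=7
t=7: arr=3 -> substrate=0 bound=3 product=8
t=8: arr=0 -> substrate=0 bound=3 product=8
t=9: arr=0 -> substrate=0 bound=0 product=11

Answer: 11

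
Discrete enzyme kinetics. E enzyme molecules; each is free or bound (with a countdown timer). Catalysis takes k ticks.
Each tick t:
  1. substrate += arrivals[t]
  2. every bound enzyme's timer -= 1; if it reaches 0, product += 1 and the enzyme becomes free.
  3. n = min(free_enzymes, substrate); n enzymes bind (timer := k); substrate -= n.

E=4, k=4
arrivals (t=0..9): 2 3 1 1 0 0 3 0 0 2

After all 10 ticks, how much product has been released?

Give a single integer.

Answer: 7

Derivation:
t=0: arr=2 -> substrate=0 bound=2 product=0
t=1: arr=3 -> substrate=1 bound=4 product=0
t=2: arr=1 -> substrate=2 bound=4 product=0
t=3: arr=1 -> substrate=3 bound=4 product=0
t=4: arr=0 -> substrate=1 bound=4 product=2
t=5: arr=0 -> substrate=0 bound=3 product=4
t=6: arr=3 -> substrate=2 bound=4 product=4
t=7: arr=0 -> substrate=2 bound=4 product=4
t=8: arr=0 -> substrate=0 bound=4 product=6
t=9: arr=2 -> substrate=1 bound=4 product=7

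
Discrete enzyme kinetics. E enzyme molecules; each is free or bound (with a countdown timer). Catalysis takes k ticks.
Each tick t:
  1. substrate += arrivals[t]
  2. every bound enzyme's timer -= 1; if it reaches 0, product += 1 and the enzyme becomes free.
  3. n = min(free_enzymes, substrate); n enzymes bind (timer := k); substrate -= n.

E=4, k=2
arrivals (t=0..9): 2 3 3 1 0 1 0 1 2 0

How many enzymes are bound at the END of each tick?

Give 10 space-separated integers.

Answer: 2 4 4 4 3 2 1 1 3 2

Derivation:
t=0: arr=2 -> substrate=0 bound=2 product=0
t=1: arr=3 -> substrate=1 bound=4 product=0
t=2: arr=3 -> substrate=2 bound=4 product=2
t=3: arr=1 -> substrate=1 bound=4 product=4
t=4: arr=0 -> substrate=0 bound=3 product=6
t=5: arr=1 -> substrate=0 bound=2 product=8
t=6: arr=0 -> substrate=0 bound=1 product=9
t=7: arr=1 -> substrate=0 bound=1 product=10
t=8: arr=2 -> substrate=0 bound=3 product=10
t=9: arr=0 -> substrate=0 bound=2 product=11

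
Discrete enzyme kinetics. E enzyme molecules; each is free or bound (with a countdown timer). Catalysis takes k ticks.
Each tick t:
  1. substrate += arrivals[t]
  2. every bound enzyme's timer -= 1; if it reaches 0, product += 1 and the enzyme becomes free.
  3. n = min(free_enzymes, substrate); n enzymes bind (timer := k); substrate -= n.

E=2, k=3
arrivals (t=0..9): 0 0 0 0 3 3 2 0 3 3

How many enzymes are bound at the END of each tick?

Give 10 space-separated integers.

t=0: arr=0 -> substrate=0 bound=0 product=0
t=1: arr=0 -> substrate=0 bound=0 product=0
t=2: arr=0 -> substrate=0 bound=0 product=0
t=3: arr=0 -> substrate=0 bound=0 product=0
t=4: arr=3 -> substrate=1 bound=2 product=0
t=5: arr=3 -> substrate=4 bound=2 product=0
t=6: arr=2 -> substrate=6 bound=2 product=0
t=7: arr=0 -> substrate=4 bound=2 product=2
t=8: arr=3 -> substrate=7 bound=2 product=2
t=9: arr=3 -> substrate=10 bound=2 product=2

Answer: 0 0 0 0 2 2 2 2 2 2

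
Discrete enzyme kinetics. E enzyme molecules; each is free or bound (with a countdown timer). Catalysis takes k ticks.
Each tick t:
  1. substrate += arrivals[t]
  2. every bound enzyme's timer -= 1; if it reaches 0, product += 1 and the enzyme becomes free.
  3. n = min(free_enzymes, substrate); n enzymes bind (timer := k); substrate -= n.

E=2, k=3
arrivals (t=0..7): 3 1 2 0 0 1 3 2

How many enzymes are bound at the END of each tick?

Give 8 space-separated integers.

t=0: arr=3 -> substrate=1 bound=2 product=0
t=1: arr=1 -> substrate=2 bound=2 product=0
t=2: arr=2 -> substrate=4 bound=2 product=0
t=3: arr=0 -> substrate=2 bound=2 product=2
t=4: arr=0 -> substrate=2 bound=2 product=2
t=5: arr=1 -> substrate=3 bound=2 product=2
t=6: arr=3 -> substrate=4 bound=2 product=4
t=7: arr=2 -> substrate=6 bound=2 product=4

Answer: 2 2 2 2 2 2 2 2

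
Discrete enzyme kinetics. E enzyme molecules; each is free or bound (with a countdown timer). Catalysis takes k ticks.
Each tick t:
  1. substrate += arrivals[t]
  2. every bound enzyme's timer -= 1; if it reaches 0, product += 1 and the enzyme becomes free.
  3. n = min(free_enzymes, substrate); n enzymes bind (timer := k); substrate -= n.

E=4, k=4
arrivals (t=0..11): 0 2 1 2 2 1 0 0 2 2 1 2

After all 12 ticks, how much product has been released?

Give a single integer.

t=0: arr=0 -> substrate=0 bound=0 product=0
t=1: arr=2 -> substrate=0 bound=2 product=0
t=2: arr=1 -> substrate=0 bound=3 product=0
t=3: arr=2 -> substrate=1 bound=4 product=0
t=4: arr=2 -> substrate=3 bound=4 product=0
t=5: arr=1 -> substrate=2 bound=4 product=2
t=6: arr=0 -> substrate=1 bound=4 product=3
t=7: arr=0 -> substrate=0 bound=4 product=4
t=8: arr=2 -> substrate=2 bound=4 product=4
t=9: arr=2 -> substrate=2 bound=4 product=6
t=10: arr=1 -> substrate=2 bound=4 product=7
t=11: arr=2 -> substrate=3 bound=4 product=8

Answer: 8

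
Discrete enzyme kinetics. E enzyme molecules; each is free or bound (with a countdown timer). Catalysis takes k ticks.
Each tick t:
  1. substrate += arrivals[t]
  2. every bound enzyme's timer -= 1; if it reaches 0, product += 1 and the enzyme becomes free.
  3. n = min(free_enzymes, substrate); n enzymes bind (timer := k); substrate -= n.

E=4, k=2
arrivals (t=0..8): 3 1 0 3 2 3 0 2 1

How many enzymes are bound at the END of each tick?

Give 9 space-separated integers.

Answer: 3 4 1 3 4 4 4 3 3

Derivation:
t=0: arr=3 -> substrate=0 bound=3 product=0
t=1: arr=1 -> substrate=0 bound=4 product=0
t=2: arr=0 -> substrate=0 bound=1 product=3
t=3: arr=3 -> substrate=0 bound=3 product=4
t=4: arr=2 -> substrate=1 bound=4 product=4
t=5: arr=3 -> substrate=1 bound=4 product=7
t=6: arr=0 -> substrate=0 bound=4 product=8
t=7: arr=2 -> substrate=0 bound=3 product=11
t=8: arr=1 -> substrate=0 bound=3 product=12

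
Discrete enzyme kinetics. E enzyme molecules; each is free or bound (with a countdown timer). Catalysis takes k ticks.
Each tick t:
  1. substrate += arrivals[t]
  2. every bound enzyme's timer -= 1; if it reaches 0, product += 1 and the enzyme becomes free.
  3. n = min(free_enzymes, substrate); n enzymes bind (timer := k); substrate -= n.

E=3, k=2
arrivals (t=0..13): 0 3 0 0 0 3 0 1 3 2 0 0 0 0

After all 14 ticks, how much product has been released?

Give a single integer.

Answer: 12

Derivation:
t=0: arr=0 -> substrate=0 bound=0 product=0
t=1: arr=3 -> substrate=0 bound=3 product=0
t=2: arr=0 -> substrate=0 bound=3 product=0
t=3: arr=0 -> substrate=0 bound=0 product=3
t=4: arr=0 -> substrate=0 bound=0 product=3
t=5: arr=3 -> substrate=0 bound=3 product=3
t=6: arr=0 -> substrate=0 bound=3 product=3
t=7: arr=1 -> substrate=0 bound=1 product=6
t=8: arr=3 -> substrate=1 bound=3 product=6
t=9: arr=2 -> substrate=2 bound=3 product=7
t=10: arr=0 -> substrate=0 bound=3 product=9
t=11: arr=0 -> substrate=0 bound=2 product=10
t=12: arr=0 -> substrate=0 bound=0 product=12
t=13: arr=0 -> substrate=0 bound=0 product=12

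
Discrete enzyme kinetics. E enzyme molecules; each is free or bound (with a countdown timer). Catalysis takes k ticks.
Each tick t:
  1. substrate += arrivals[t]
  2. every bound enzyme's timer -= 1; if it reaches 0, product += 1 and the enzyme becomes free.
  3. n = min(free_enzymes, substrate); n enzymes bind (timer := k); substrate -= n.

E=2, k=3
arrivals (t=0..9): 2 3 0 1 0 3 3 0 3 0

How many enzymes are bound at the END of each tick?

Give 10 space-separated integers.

t=0: arr=2 -> substrate=0 bound=2 product=0
t=1: arr=3 -> substrate=3 bound=2 product=0
t=2: arr=0 -> substrate=3 bound=2 product=0
t=3: arr=1 -> substrate=2 bound=2 product=2
t=4: arr=0 -> substrate=2 bound=2 product=2
t=5: arr=3 -> substrate=5 bound=2 product=2
t=6: arr=3 -> substrate=6 bound=2 product=4
t=7: arr=0 -> substrate=6 bound=2 product=4
t=8: arr=3 -> substrate=9 bound=2 product=4
t=9: arr=0 -> substrate=7 bound=2 product=6

Answer: 2 2 2 2 2 2 2 2 2 2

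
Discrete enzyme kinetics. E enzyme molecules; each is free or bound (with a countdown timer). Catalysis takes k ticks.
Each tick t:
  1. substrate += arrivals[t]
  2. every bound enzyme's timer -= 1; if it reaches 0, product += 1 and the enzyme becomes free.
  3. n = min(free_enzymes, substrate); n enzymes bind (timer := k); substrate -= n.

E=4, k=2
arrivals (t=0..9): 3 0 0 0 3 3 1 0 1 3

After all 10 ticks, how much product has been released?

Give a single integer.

t=0: arr=3 -> substrate=0 bound=3 product=0
t=1: arr=0 -> substrate=0 bound=3 product=0
t=2: arr=0 -> substrate=0 bound=0 product=3
t=3: arr=0 -> substrate=0 bound=0 product=3
t=4: arr=3 -> substrate=0 bound=3 product=3
t=5: arr=3 -> substrate=2 bound=4 product=3
t=6: arr=1 -> substrate=0 bound=4 product=6
t=7: arr=0 -> substrate=0 bound=3 product=7
t=8: arr=1 -> substrate=0 bound=1 product=10
t=9: arr=3 -> substrate=0 bound=4 product=10

Answer: 10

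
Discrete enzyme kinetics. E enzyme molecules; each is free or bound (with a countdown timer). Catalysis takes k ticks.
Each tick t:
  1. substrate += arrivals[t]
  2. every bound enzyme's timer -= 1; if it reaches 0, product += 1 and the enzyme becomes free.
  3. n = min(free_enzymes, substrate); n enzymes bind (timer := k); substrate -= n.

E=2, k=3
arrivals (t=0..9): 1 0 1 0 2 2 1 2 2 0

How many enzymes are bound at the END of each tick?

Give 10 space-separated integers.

Answer: 1 1 2 1 2 2 2 2 2 2

Derivation:
t=0: arr=1 -> substrate=0 bound=1 product=0
t=1: arr=0 -> substrate=0 bound=1 product=0
t=2: arr=1 -> substrate=0 bound=2 product=0
t=3: arr=0 -> substrate=0 bound=1 product=1
t=4: arr=2 -> substrate=1 bound=2 product=1
t=5: arr=2 -> substrate=2 bound=2 product=2
t=6: arr=1 -> substrate=3 bound=2 product=2
t=7: arr=2 -> substrate=4 bound=2 product=3
t=8: arr=2 -> substrate=5 bound=2 product=4
t=9: arr=0 -> substrate=5 bound=2 product=4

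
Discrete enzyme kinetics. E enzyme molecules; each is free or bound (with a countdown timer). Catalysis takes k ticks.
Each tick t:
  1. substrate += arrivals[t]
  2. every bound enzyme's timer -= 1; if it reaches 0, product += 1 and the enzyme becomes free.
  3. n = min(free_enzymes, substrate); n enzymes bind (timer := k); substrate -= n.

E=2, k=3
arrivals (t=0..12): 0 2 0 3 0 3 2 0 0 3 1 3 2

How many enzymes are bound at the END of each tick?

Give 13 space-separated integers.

Answer: 0 2 2 2 2 2 2 2 2 2 2 2 2

Derivation:
t=0: arr=0 -> substrate=0 bound=0 product=0
t=1: arr=2 -> substrate=0 bound=2 product=0
t=2: arr=0 -> substrate=0 bound=2 product=0
t=3: arr=3 -> substrate=3 bound=2 product=0
t=4: arr=0 -> substrate=1 bound=2 product=2
t=5: arr=3 -> substrate=4 bound=2 product=2
t=6: arr=2 -> substrate=6 bound=2 product=2
t=7: arr=0 -> substrate=4 bound=2 product=4
t=8: arr=0 -> substrate=4 bound=2 product=4
t=9: arr=3 -> substrate=7 bound=2 product=4
t=10: arr=1 -> substrate=6 bound=2 product=6
t=11: arr=3 -> substrate=9 bound=2 product=6
t=12: arr=2 -> substrate=11 bound=2 product=6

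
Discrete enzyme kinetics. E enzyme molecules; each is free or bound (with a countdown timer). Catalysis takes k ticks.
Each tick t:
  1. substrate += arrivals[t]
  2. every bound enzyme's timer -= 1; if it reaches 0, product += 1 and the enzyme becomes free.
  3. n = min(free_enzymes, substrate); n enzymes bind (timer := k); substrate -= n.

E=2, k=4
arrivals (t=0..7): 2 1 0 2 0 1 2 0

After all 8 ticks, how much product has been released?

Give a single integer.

Answer: 2

Derivation:
t=0: arr=2 -> substrate=0 bound=2 product=0
t=1: arr=1 -> substrate=1 bound=2 product=0
t=2: arr=0 -> substrate=1 bound=2 product=0
t=3: arr=2 -> substrate=3 bound=2 product=0
t=4: arr=0 -> substrate=1 bound=2 product=2
t=5: arr=1 -> substrate=2 bound=2 product=2
t=6: arr=2 -> substrate=4 bound=2 product=2
t=7: arr=0 -> substrate=4 bound=2 product=2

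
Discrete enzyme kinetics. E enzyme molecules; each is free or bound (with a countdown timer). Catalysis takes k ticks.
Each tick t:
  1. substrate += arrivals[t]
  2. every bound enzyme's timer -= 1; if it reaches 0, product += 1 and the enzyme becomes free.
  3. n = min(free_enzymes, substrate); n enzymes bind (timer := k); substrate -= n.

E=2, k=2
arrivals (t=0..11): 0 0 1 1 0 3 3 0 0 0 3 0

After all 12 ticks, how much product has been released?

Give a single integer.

Answer: 8

Derivation:
t=0: arr=0 -> substrate=0 bound=0 product=0
t=1: arr=0 -> substrate=0 bound=0 product=0
t=2: arr=1 -> substrate=0 bound=1 product=0
t=3: arr=1 -> substrate=0 bound=2 product=0
t=4: arr=0 -> substrate=0 bound=1 product=1
t=5: arr=3 -> substrate=1 bound=2 product=2
t=6: arr=3 -> substrate=4 bound=2 product=2
t=7: arr=0 -> substrate=2 bound=2 product=4
t=8: arr=0 -> substrate=2 bound=2 product=4
t=9: arr=0 -> substrate=0 bound=2 product=6
t=10: arr=3 -> substrate=3 bound=2 product=6
t=11: arr=0 -> substrate=1 bound=2 product=8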